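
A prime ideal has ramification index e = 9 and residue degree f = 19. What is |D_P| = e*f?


|D_P| = e * f
= 9 * 19
= 171

171


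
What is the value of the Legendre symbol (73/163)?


p = 163 is prime, so compute (73/163) with the reciprocity algorithm (Jacobi-symbol steps: pull out 2s via (2/n), flip via reciprocity, reduce):
  reciprocity: (73/163) -> +(163/73)
  reduce: (17/73)
  reciprocity: (17/73) -> +(73/17)
  reduce: (5/17)
  reciprocity: (5/17) -> +(17/5)
  reduce: (2/5)
  pull out 2: (2/5) = -1  (since 5 mod 8 = 5)
  (1/5) = 1
Product of signs = -1
(73/163) = -1

-1


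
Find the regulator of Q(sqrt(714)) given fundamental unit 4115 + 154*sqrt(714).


epsilon = 4115 + 154*sqrt(714)
= 8229.9999
R = ln(8229.9999)
= 9.0155

9.0155


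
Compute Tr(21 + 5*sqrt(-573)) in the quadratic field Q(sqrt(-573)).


Tr(a + b*sqrt(d)) = (a + b*sqrt(d)) + (a - b*sqrt(d)) = 2a
= 2 * (21)
= 42

42


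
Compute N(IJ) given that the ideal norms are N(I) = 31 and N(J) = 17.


N(IJ) = N(I) * N(J)
= 31 * 17
= 527

527


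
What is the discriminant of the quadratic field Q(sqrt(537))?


For K = Q(sqrt(d)) with d squarefree: disc(K) = d if d = 1 mod 4, and disc(K) = 4d if d = 2 or 3 mod 4.
Here d = 537, and d mod 4 = 1.
d = 1 mod 4 (O_K = Z[(1+sqrt(d))/2]), so disc(K) = d = 537

537


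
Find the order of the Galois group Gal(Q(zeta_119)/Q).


|Gal(Q(zeta_119)/Q)| = phi(119)
= 96

96


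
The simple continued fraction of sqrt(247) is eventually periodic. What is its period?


Run the CF algorithm for sqrt(247).
a_0 = floor(sqrt(247)) = 15; set m_0=0, q_0=1.
Recurrence: m' = q*a - m,  q' = (d - m'^2)/q,  a' = floor((a_0 + m')/q').
  step 1: m=15, q=22, a=1
  step 2: m=7, q=9, a=2
  step 3: m=11, q=14, a=1
  step 4: m=3, q=17, a=1
  step 5: m=14, q=3, a=9
  step 6: m=13, q=26, a=1
  step 7: m=13, q=3, a=9
  step 8: m=14, q=17, a=1
  step 9: m=3, q=14, a=1
  step 10: m=11, q=9, a=2
  step 11: m=7, q=22, a=1
  step 12: m=15, q=1, a=30
a_12 = 2*a_0 = 30, so the period closes here.
sqrt(247) = [15; 1, 2, 1, 1, 9, 1, 9, 1, 1, 2, 1, 30]
Period length = 12

12


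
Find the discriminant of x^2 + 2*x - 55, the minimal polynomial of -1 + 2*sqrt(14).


The element -1 + 2*sqrt(14) has minimal polynomial:
x^2 + 2*x - 55
Discriminant = (2)^2 - 4*(-55)
= 4 + 220
= 224

224


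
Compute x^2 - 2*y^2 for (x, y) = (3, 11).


x^2 - d*y^2
= 3^2 - 2*11^2
= 9 - 242
= -233

-233


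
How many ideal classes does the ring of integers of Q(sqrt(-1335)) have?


K = Q(sqrt(-1335)). d mod 4 = 1, so D = disc(K) = d = -1335
h(K) equals the number of primitive reduced positive-definite forms (a, b, c) = a*x^2 + b*x*y + c*y^2 with b^2 - 4ac = D,
where reduced means |b| <= a <= c, with b >= 0 whenever |b| = a or a = c, and primitive means gcd(a, b, c) = 1.
Reduced forces 3a^2 <= |D| = 1335, so 1 <= a <= 21; b must have the parity of D, and c = (b^2 - D)/(4a) must be an integer >= a.
Enumerate a = 1..21, b in [-a, a]:
  a=1: (1, 1, 334)  [1]
  a=2: (2, -1, 167), (2, 1, 167)  [2]
  a=3: (3, 3, 112)  [1]
  a=4: (4, -3, 84), (4, 3, 84)  [2]
  a=5: (5, 5, 68)  [1]
  a=6: (6, -3, 56), (6, 3, 56)  [2]
  a=7: (7, -3, 48), (7, 3, 48)  [2]
  a=8: (8, -3, 42), (8, 3, 42)  [2]
  a=9: none
  a=10: (10, -5, 34), (10, 5, 34)  [2]
  a=11: none
  a=12: (12, -3, 28), (12, 3, 28)  [2]
  a=13: (13, -11, 28), (13, 11, 28)  [2]
  a=14: (14, -11, 26), (14, -3, 24), (14, 3, 24), (14, 11, 26)  [4]
  a=15: (15, 15, 26)  [1]
  a=16: (16, -3, 21), (16, 3, 21)  [2]
  a=17: (17, -5, 20), (17, 5, 20)  [2]
  a=18..21: none
Total reduced forms: 1 + 2 + 1 + 2 + 1 + 2 + 2 + 2 + 2 + 2 + 2 + 4 + 1 + 2 + 2 = 28
h = 28

28


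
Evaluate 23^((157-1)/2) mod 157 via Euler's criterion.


p = 157 is prime and the exponent is (p-1)/2 = 78, so by Euler's criterion 23^78 = (23/157) = +1 or -1 mod 157.
Compute by square-and-multiply:
  78 = 64 + 8 + 4 + 2 (binary 1001110)
  Repeated squaring mod 157: 23^1 = 23, 23^2 = 58, 23^4 = 67, 23^8 = 93, 23^16 = 14, 23^32 = 39, 23^64 = 108
  23^78 = 23^64 * 23^8 * 23^4 * 23^2 = 108 * 93 * 67 * 58 mod 157
    108 * 93 = 10044 = 153 mod 157
    153 * 67 = 10251 = 46 mod 157
    46 * 58 = 2668 = 156 mod 157
  23^78 = 156 mod 157
Result 156 = p - 1 = -1 mod 157: 23 is a quadratic non-residue mod 157. As a residue in [0, p-1] the value is 156.
23^78 mod 157 = 156

156


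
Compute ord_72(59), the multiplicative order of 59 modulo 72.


We want ord_72(59), the smallest k >= 1 with 59^k = 1 mod 72.
n = 72 = 2^3 * 3^2, phi(72) = 24; the order divides phi(n).
Divisors of 24: 1, 2, 3, 4, 6, 8, 12, 24
Repeated squaring mod 72: 59^1 = 59, 59^2 = 25, 59^4 = 49, 59^8 = 25, 59^16 = 49
Test divisors in increasing order:
  k=1: 59^1 = 59 mod 72
  k=2: 59^2 = 25 mod 72
  k=3: 59^3 = 25 * 59 = 35 mod 72
  k=4: 59^4 = 49 mod 72
  k=6: 59^6 = 49 * 25 = 1 mod 72  <- first divisor giving 1
Order = 6

6


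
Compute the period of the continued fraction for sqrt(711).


Run the CF algorithm for sqrt(711).
a_0 = floor(sqrt(711)) = 26; set m_0=0, q_0=1.
Recurrence: m' = q*a - m,  q' = (d - m'^2)/q,  a' = floor((a_0 + m')/q').
  step 1: m=26, q=35, a=1
  step 2: m=9, q=18, a=1
  step 3: m=9, q=35, a=1
  step 4: m=26, q=1, a=52
a_4 = 2*a_0 = 52, so the period closes here.
sqrt(711) = [26; 1, 1, 1, 52]
Period length = 4

4


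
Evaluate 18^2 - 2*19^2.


x^2 - d*y^2
= 18^2 - 2*19^2
= 324 - 722
= -398

-398


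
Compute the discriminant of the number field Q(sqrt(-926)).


For K = Q(sqrt(d)) with d squarefree: disc(K) = d if d = 1 mod 4, and disc(K) = 4d if d = 2 or 3 mod 4.
Here d = -926, and d mod 4 = 2.
d = 2 mod 4, not 1 (O_K = Z[sqrt(d)]), so disc(K) = 4d = 4 * (-926) = -3704

-3704


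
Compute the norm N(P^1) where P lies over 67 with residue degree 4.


N(P^a) = p^(a*f)
= 67^(1*4)
= 67^4
= 20151121

20151121


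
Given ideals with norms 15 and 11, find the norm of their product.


N(IJ) = N(I) * N(J)
= 15 * 11
= 165

165


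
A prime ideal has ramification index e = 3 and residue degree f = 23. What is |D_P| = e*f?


|D_P| = e * f
= 3 * 23
= 69

69


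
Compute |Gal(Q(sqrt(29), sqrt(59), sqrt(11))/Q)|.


The 3 square roots of distinct primes are multiplicatively independent over Q,
so [K:Q] = 2^3 and Gal(K/Q) is isomorphic to (Z/2Z)^3.
|Gal| = 2^3 = 8

8


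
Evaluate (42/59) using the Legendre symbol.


p = 59 is prime, so compute (42/59) with the reciprocity algorithm (Jacobi-symbol steps: pull out 2s via (2/n), flip via reciprocity, reduce):
  pull out 2: (2/59) = -1  (since 59 mod 8 = 3)
  reciprocity: (21/59) -> +(59/21)
  reduce: (17/21)
  reciprocity: (17/21) -> +(21/17)
  reduce: (4/17)
  pull out 2: (2/17) = +1  (since 17 mod 8 = 1)
  pull out 2: (2/17) = +1  (since 17 mod 8 = 1)
  (1/17) = 1
Product of signs = -1
(42/59) = -1

-1


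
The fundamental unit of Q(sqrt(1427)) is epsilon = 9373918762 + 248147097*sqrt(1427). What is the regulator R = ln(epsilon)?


epsilon = 9373918762 + 248147097*sqrt(1427)
= 1.8748e+10
R = ln(1.8748e+10)
= 23.6543

23.6543


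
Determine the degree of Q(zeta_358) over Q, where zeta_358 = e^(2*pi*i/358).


The degree equals Euler's totient phi(358).
358 = 2 * 179
phi(358) = 178

178


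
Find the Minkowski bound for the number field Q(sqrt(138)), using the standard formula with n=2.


d = 138, d mod 4 = 2, so disc(K) = 4d = 552; |disc(K)| = 552
Real quadratic field, so n = 2, s = r2 = 0, r1 = 2
M = (n!/n^n) * (4/pi)^s * sqrt(|disc(K)|) = (2!/2^2) * (4/pi)^0 * sqrt(552)
= 0.5 * 1.000000 * 23.494680
= 11.7473

11.7473


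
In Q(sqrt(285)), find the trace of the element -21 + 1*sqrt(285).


Tr(a + b*sqrt(d)) = (a + b*sqrt(d)) + (a - b*sqrt(d)) = 2a
= 2 * (-21)
= -42

-42


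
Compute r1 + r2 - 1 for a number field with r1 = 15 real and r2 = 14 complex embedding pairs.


By Dirichlet's unit theorem:
rank = r1 + r2 - 1
= 15 + 14 - 1
= 28

28


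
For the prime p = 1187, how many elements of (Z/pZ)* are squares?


For prime p, the number of non-zero quadratic residues is (p-1)/2.
= (1187-1)/2
= 593

593


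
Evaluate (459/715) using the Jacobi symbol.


Compute (459/715) via quadratic reciprocity:
  reciprocity: (459/715) -> -(715/459)
  reduce: (256/459)
  pull out 2: (2/459) = -1  (since 459 mod 8 = 3)
  pull out 2: (2/459) = -1  (since 459 mod 8 = 3)
  pull out 2: (2/459) = -1  (since 459 mod 8 = 3)
  pull out 2: (2/459) = -1  (since 459 mod 8 = 3)
  pull out 2: (2/459) = -1  (since 459 mod 8 = 3)
  pull out 2: (2/459) = -1  (since 459 mod 8 = 3)
  pull out 2: (2/459) = -1  (since 459 mod 8 = 3)
  pull out 2: (2/459) = -1  (since 459 mod 8 = 3)
  (1/459) = 1
Product of signs = -1

-1


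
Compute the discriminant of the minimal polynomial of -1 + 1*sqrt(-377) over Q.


The element -1 + 1*sqrt(-377) has minimal polynomial:
x^2 + 2*x + 378
Discriminant = (2)^2 - 4*(378)
= 4 - 1512
= -1508

-1508


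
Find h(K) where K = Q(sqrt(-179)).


K = Q(sqrt(-179)). d mod 4 = 1, so D = disc(K) = d = -179
h(K) equals the number of primitive reduced positive-definite forms (a, b, c) = a*x^2 + b*x*y + c*y^2 with b^2 - 4ac = D,
where reduced means |b| <= a <= c, with b >= 0 whenever |b| = a or a = c, and primitive means gcd(a, b, c) = 1.
Reduced forces 3a^2 <= |D| = 179, so 1 <= a <= 7; b must have the parity of D, and c = (b^2 - D)/(4a) must be an integer >= a.
Enumerate a = 1..7, b in [-a, a]:
  a=1: (1, 1, 45)  [1]
  a=2: none
  a=3: (3, -1, 15), (3, 1, 15)  [2]
  a=4: none
  a=5: (5, -1, 9), (5, 1, 9)  [2]
  a=6..7: none
Total reduced forms: 1 + 2 + 2 = 5
h = 5

5


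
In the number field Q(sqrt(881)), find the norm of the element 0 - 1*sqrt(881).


N(a + b*sqrt(d)) = a^2 - d*b^2
= (0)^2 - (881)*(-1)^2
= 0 - 881
= -881

-881


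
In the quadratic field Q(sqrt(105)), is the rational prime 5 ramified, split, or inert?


K = Q(sqrt(105)). Since d mod 4 = 1, disc(K) = 105.
Check p | disc: 105 mod 5 = 0.
p divides disc, so p ramifies: (p) = P^2 with e=2, f=1, g=1.
Therefore p is ramified.

ramified


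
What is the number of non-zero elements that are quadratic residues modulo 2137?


For prime p, the number of non-zero quadratic residues is (p-1)/2.
= (2137-1)/2
= 1068

1068


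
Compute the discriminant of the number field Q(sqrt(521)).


For K = Q(sqrt(d)) with d squarefree: disc(K) = d if d = 1 mod 4, and disc(K) = 4d if d = 2 or 3 mod 4.
Here d = 521, and d mod 4 = 1.
d = 1 mod 4 (O_K = Z[(1+sqrt(d))/2]), so disc(K) = d = 521

521


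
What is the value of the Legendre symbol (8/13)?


p = 13 is prime, so compute (8/13) with the reciprocity algorithm (Jacobi-symbol steps: pull out 2s via (2/n), flip via reciprocity, reduce):
  pull out 2: (2/13) = -1  (since 13 mod 8 = 5)
  pull out 2: (2/13) = -1  (since 13 mod 8 = 5)
  pull out 2: (2/13) = -1  (since 13 mod 8 = 5)
  (1/13) = 1
Product of signs = -1
(8/13) = -1

-1


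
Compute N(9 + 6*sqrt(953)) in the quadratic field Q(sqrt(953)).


N(a + b*sqrt(d)) = a^2 - d*b^2
= (9)^2 - (953)*(6)^2
= 81 - 34308
= -34227

-34227


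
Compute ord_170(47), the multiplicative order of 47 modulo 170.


We want ord_170(47), the smallest k >= 1 with 47^k = 1 mod 170.
n = 170 = 2 * 5 * 17, phi(170) = 64; the order divides phi(n).
Divisors of 64: 1, 2, 4, 8, 16, 32, 64
Repeated squaring mod 170: 47^1 = 47, 47^2 = 169, 47^4 = 1, 47^8 = 1, 47^16 = 1, 47^32 = 1, 47^64 = 1
Test divisors in increasing order:
  k=1: 47^1 = 47 mod 170
  k=2: 47^2 = 169 mod 170
  k=4: 47^4 = 1 mod 170  <- first divisor giving 1
Order = 4

4


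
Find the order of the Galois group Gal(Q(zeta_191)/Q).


|Gal(Q(zeta_191)/Q)| = phi(191)
= 190

190


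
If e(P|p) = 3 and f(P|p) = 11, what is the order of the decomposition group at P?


|D_P| = e * f
= 3 * 11
= 33

33


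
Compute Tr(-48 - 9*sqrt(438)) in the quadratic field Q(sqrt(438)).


Tr(a + b*sqrt(d)) = (a + b*sqrt(d)) + (a - b*sqrt(d)) = 2a
= 2 * (-48)
= -96

-96


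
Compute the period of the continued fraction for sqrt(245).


Run the CF algorithm for sqrt(245).
a_0 = floor(sqrt(245)) = 15; set m_0=0, q_0=1.
Recurrence: m' = q*a - m,  q' = (d - m'^2)/q,  a' = floor((a_0 + m')/q').
  step 1: m=15, q=20, a=1
  step 2: m=5, q=11, a=1
  step 3: m=6, q=19, a=1
  step 4: m=13, q=4, a=7
  step 5: m=15, q=5, a=6
  step 6: m=15, q=4, a=7
  step 7: m=13, q=19, a=1
  step 8: m=6, q=11, a=1
  step 9: m=5, q=20, a=1
  step 10: m=15, q=1, a=30
a_10 = 2*a_0 = 30, so the period closes here.
sqrt(245) = [15; 1, 1, 1, 7, 6, 7, 1, 1, 1, 30]
Period length = 10

10


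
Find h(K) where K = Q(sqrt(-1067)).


K = Q(sqrt(-1067)). d mod 4 = 1, so D = disc(K) = d = -1067
h(K) equals the number of primitive reduced positive-definite forms (a, b, c) = a*x^2 + b*x*y + c*y^2 with b^2 - 4ac = D,
where reduced means |b| <= a <= c, with b >= 0 whenever |b| = a or a = c, and primitive means gcd(a, b, c) = 1.
Reduced forces 3a^2 <= |D| = 1067, so 1 <= a <= 18; b must have the parity of D, and c = (b^2 - D)/(4a) must be an integer >= a.
Enumerate a = 1..18, b in [-a, a]:
  a=1: (1, 1, 267)  [1]
  a=2: none
  a=3: (3, -1, 89), (3, 1, 89)  [2]
  a=4..6: none
  a=7: (7, -5, 39), (7, 5, 39)  [2]
  a=8: none
  a=9: (9, -7, 31), (9, 7, 31)  [2]
  a=10: none
  a=11: (11, 11, 27)  [1]
  a=12: none
  a=13: (13, -5, 21), (13, 5, 21)  [2]
  a=14..16: none
  a=17: (17, -15, 19), (17, 15, 19)  [2]
  a=18: none
Total reduced forms: 1 + 2 + 2 + 2 + 1 + 2 + 2 = 12
h = 12

12


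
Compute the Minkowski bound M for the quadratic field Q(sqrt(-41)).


d = -41, d mod 4 = 3, so disc(K) = 4d = -164; |disc(K)| = 164
Imaginary quadratic field, so n = 2, s = r2 = 1, r1 = 0
M = (n!/n^n) * (4/pi)^s * sqrt(|disc(K)|) = (2!/2^2) * (4/pi)^1 * sqrt(164)
= 0.5 * 1.273240 * 12.806248
= 8.1527

8.1527


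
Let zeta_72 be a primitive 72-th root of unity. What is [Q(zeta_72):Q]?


The degree equals Euler's totient phi(72).
72 = 2^3 * 3^2
phi(72) = 24

24


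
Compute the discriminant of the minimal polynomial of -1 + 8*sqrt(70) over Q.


The element -1 + 8*sqrt(70) has minimal polynomial:
x^2 + 2*x - 4479
Discriminant = (2)^2 - 4*(-4479)
= 4 + 17916
= 17920

17920


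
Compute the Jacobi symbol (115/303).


Compute (115/303) via quadratic reciprocity:
  reciprocity: (115/303) -> -(303/115)
  reduce: (73/115)
  reciprocity: (73/115) -> +(115/73)
  reduce: (42/73)
  pull out 2: (2/73) = +1  (since 73 mod 8 = 1)
  reciprocity: (21/73) -> +(73/21)
  reduce: (10/21)
  pull out 2: (2/21) = -1  (since 21 mod 8 = 5)
  reciprocity: (5/21) -> +(21/5)
  reduce: (1/5)
  (1/5) = 1
Product of signs = 1

1


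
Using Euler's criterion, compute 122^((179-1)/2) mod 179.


p = 179 is prime and the exponent is (p-1)/2 = 89, so by Euler's criterion 122^89 = (122/179) = +1 or -1 mod 179.
Compute by square-and-multiply:
  89 = 64 + 16 + 8 + 1 (binary 1011001)
  Repeated squaring mod 179: 122^1 = 122, 122^2 = 27, 122^4 = 13, 122^8 = 169, 122^16 = 100, 122^32 = 155, 122^64 = 39
  122^89 = 122^64 * 122^16 * 122^8 * 122^1 = 39 * 100 * 169 * 122 mod 179
    39 * 100 = 3900 = 141 mod 179
    141 * 169 = 23829 = 22 mod 179
    22 * 122 = 2684 = 178 mod 179
  122^89 = 178 mod 179
Result 178 = p - 1 = -1 mod 179: 122 is a quadratic non-residue mod 179. As a residue in [0, p-1] the value is 178.
122^89 mod 179 = 178

178


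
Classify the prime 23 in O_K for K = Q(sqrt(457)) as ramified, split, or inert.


K = Q(sqrt(457)). Since d mod 4 = 1, disc(K) = 457.
Check p | disc: 457 mod 23 = 20.
p does not divide disc. Compute Legendre symbol (d/p):
20^((23-1)/2) mod 23 = -1
(d/p) = -1, so p is inert: (p) stays prime with e=1, f=2, g=1.
Therefore p is inert.

inert


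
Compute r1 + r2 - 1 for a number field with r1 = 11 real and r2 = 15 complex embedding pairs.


By Dirichlet's unit theorem:
rank = r1 + r2 - 1
= 11 + 15 - 1
= 25

25


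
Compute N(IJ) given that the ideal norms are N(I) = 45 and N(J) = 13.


N(IJ) = N(I) * N(J)
= 45 * 13
= 585

585


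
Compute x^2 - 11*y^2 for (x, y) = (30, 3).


x^2 - d*y^2
= 30^2 - 11*3^2
= 900 - 99
= 801

801


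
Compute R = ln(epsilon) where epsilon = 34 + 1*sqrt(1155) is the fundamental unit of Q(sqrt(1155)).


epsilon = 34 + 1*sqrt(1155)
= 67.9853
R = ln(67.9853)
= 4.2193

4.2193


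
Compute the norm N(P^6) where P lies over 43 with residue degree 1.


N(P^a) = p^(a*f)
= 43^(6*1)
= 43^6
= 6321363049

6321363049


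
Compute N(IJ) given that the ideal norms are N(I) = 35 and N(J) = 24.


N(IJ) = N(I) * N(J)
= 35 * 24
= 840

840


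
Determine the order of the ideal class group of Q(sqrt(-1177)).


K = Q(sqrt(-1177)). d mod 4 = 3, so D = disc(K) = 4d = -4708
h(K) equals the number of primitive reduced positive-definite forms (a, b, c) = a*x^2 + b*x*y + c*y^2 with b^2 - 4ac = D,
where reduced means |b| <= a <= c, with b >= 0 whenever |b| = a or a = c, and primitive means gcd(a, b, c) = 1.
Reduced forces 3a^2 <= |D| = 4708, so 1 <= a <= 39; b must have the parity of D, and c = (b^2 - D)/(4a) must be an integer >= a.
Enumerate a = 1..39, b in [-a, a]:
  a=1: (1, 0, 1177)  [1]
  a=2: (2, 2, 589)  [1]
  a=3..10: none
  a=11: (11, 0, 107)  [1]
  a=12..16: none
  a=17: (17, -16, 73), (17, 16, 73)  [2]
  a=18: none
  a=19: (19, -2, 62), (19, 2, 62)  [2]
  a=20..21: none
  a=22: (22, 22, 59)  [1]
  a=23..30: none
  a=31: (31, -2, 38), (31, 2, 38)  [2]
  a=32..33: none
  a=34: (34, -18, 37), (34, 18, 37)  [2]
  a=35..39: none
Total reduced forms: 1 + 1 + 1 + 2 + 2 + 1 + 2 + 2 = 12
h = 12

12


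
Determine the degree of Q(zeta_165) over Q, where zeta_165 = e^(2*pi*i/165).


The degree equals Euler's totient phi(165).
165 = 3 * 5 * 11
phi(165) = 80

80


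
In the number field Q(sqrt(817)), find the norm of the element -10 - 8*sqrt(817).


N(a + b*sqrt(d)) = a^2 - d*b^2
= (-10)^2 - (817)*(-8)^2
= 100 - 52288
= -52188

-52188


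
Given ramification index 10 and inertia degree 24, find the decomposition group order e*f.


|D_P| = e * f
= 10 * 24
= 240

240


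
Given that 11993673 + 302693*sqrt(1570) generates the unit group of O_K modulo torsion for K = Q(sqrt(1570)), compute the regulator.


epsilon = 11993673 + 302693*sqrt(1570)
= 2.3987e+07
R = ln(2.3987e+07)
= 16.9930

16.9930


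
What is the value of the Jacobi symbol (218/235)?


Compute (218/235) via quadratic reciprocity:
  pull out 2: (2/235) = -1  (since 235 mod 8 = 3)
  reciprocity: (109/235) -> +(235/109)
  reduce: (17/109)
  reciprocity: (17/109) -> +(109/17)
  reduce: (7/17)
  reciprocity: (7/17) -> +(17/7)
  reduce: (3/7)
  reciprocity: (3/7) -> -(7/3)
  reduce: (1/3)
  (1/3) = 1
Product of signs = 1

1


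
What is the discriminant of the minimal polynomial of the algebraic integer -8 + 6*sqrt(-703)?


The element -8 + 6*sqrt(-703) has minimal polynomial:
x^2 + 16*x + 25372
Discriminant = (16)^2 - 4*(25372)
= 256 - 101488
= -101232

-101232


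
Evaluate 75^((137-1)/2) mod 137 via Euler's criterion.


p = 137 is prime and the exponent is (p-1)/2 = 68, so by Euler's criterion 75^68 = (75/137) = +1 or -1 mod 137.
Compute by square-and-multiply:
  68 = 64 + 4 (binary 1000100)
  Repeated squaring mod 137: 75^1 = 75, 75^2 = 8, 75^4 = 64, 75^8 = 123, 75^16 = 59, 75^32 = 56, 75^64 = 122
  75^68 = 75^64 * 75^4 = 122 * 64 mod 137
    122 * 64 = 7808 = 136 mod 137
  75^68 = 136 mod 137
Result 136 = p - 1 = -1 mod 137: 75 is a quadratic non-residue mod 137. As a residue in [0, p-1] the value is 136.
75^68 mod 137 = 136

136


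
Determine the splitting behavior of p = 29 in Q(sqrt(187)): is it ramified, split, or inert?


K = Q(sqrt(187)). Since d mod 4 = 3, disc(K) = 748.
Check p | disc: 748 mod 29 = 23.
p does not divide disc. Compute Legendre symbol (d/p):
13^((29-1)/2) mod 29 = 1
(d/p) = 1, so p splits: (p) = P*P' with e=1, f=1, g=2.
Therefore p is split.

split


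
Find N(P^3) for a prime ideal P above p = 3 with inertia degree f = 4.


N(P^a) = p^(a*f)
= 3^(3*4)
= 3^12
= 531441

531441


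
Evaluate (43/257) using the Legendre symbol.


p = 257 is prime, so compute (43/257) with the reciprocity algorithm (Jacobi-symbol steps: pull out 2s via (2/n), flip via reciprocity, reduce):
  reciprocity: (43/257) -> +(257/43)
  reduce: (42/43)
  pull out 2: (2/43) = -1  (since 43 mod 8 = 3)
  reciprocity: (21/43) -> +(43/21)
  reduce: (1/21)
  (1/21) = 1
Product of signs = -1
(43/257) = -1

-1


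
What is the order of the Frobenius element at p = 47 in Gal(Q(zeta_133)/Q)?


The Frobenius at p in Gal(Q(zeta_n)/Q) = (Z/nZ)* is the class of p, so its order is ord_133(47), the smallest k >= 1 with 47^k = 1 mod 133.
n = 133 = 7 * 19, phi(133) = 108; the order divides phi(n).
Divisors of 108: 1, 2, 3, 4, 6, 9, 12, 18, 27, 36, 54, 108
Repeated squaring mod 133: 47^1 = 47, 47^2 = 81, 47^4 = 44, 47^8 = 74, 47^16 = 23, 47^32 = 130, 47^64 = 9
Test divisors in increasing order:
  k=1: 47^1 = 47 mod 133
  k=2: 47^2 = 81 mod 133
  k=3: 47^3 = 81 * 47 = 83 mod 133
  k=4: 47^4 = 44 mod 133
  k=6: 47^6 = 44 * 81 = 106 mod 133
  k=9: 47^9 = 74 * 47 = 20 mod 133
  k=12: 47^12 = 74 * 44 = 64 mod 133
  k=18: 47^18 = 23 * 81 = 1 mod 133  <- first divisor giving 1
Order = 18

18


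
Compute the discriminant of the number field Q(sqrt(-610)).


For K = Q(sqrt(d)) with d squarefree: disc(K) = d if d = 1 mod 4, and disc(K) = 4d if d = 2 or 3 mod 4.
Here d = -610, and d mod 4 = 2.
d = 2 mod 4, not 1 (O_K = Z[sqrt(d)]), so disc(K) = 4d = 4 * (-610) = -2440

-2440


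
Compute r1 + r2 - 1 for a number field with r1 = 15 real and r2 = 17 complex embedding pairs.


By Dirichlet's unit theorem:
rank = r1 + r2 - 1
= 15 + 17 - 1
= 31

31


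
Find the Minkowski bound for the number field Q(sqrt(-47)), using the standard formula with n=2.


d = -47, d mod 4 = 1, so disc(K) = d = -47; |disc(K)| = 47
Imaginary quadratic field, so n = 2, s = r2 = 1, r1 = 0
M = (n!/n^n) * (4/pi)^s * sqrt(|disc(K)|) = (2!/2^2) * (4/pi)^1 * sqrt(47)
= 0.5 * 1.273240 * 6.855655
= 4.3644

4.3644


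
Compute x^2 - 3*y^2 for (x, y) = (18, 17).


x^2 - d*y^2
= 18^2 - 3*17^2
= 324 - 867
= -543

-543


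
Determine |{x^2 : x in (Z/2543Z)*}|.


For prime p, the number of non-zero quadratic residues is (p-1)/2.
= (2543-1)/2
= 1271

1271


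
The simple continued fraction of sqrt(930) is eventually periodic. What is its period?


Run the CF algorithm for sqrt(930).
a_0 = floor(sqrt(930)) = 30; set m_0=0, q_0=1.
Recurrence: m' = q*a - m,  q' = (d - m'^2)/q,  a' = floor((a_0 + m')/q').
  step 1: m=30, q=30, a=2
  step 2: m=30, q=1, a=60
a_2 = 2*a_0 = 60, so the period closes here.
sqrt(930) = [30; 2, 60]
Period length = 2

2


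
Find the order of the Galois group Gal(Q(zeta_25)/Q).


|Gal(Q(zeta_25)/Q)| = phi(25)
= 20

20


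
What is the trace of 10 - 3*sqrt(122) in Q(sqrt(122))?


Tr(a + b*sqrt(d)) = (a + b*sqrt(d)) + (a - b*sqrt(d)) = 2a
= 2 * (10)
= 20

20


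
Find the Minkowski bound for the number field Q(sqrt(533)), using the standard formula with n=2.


d = 533, d mod 4 = 1, so disc(K) = d = 533; |disc(K)| = 533
Real quadratic field, so n = 2, s = r2 = 0, r1 = 2
M = (n!/n^n) * (4/pi)^s * sqrt(|disc(K)|) = (2!/2^2) * (4/pi)^0 * sqrt(533)
= 0.5 * 1.000000 * 23.086793
= 11.5434

11.5434


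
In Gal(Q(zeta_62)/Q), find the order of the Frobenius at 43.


The Frobenius at p in Gal(Q(zeta_n)/Q) = (Z/nZ)* is the class of p, so its order is ord_62(43), the smallest k >= 1 with 43^k = 1 mod 62.
n = 62 = 2 * 31, phi(62) = 30; the order divides phi(n).
Divisors of 30: 1, 2, 3, 5, 6, 10, 15, 30
Repeated squaring mod 62: 43^1 = 43, 43^2 = 51, 43^4 = 59, 43^8 = 9, 43^16 = 19
Test divisors in increasing order:
  k=1: 43^1 = 43 mod 62
  k=2: 43^2 = 51 mod 62
  k=3: 43^3 = 51 * 43 = 23 mod 62
  k=5: 43^5 = 59 * 43 = 57 mod 62
  k=6: 43^6 = 59 * 51 = 33 mod 62
  k=10: 43^10 = 9 * 51 = 25 mod 62
  k=15: 43^15 = 9 * 59 * 51 * 43 = 61 mod 62
  k=30: 43^30 = 19 * 9 * 59 * 51 = 1 mod 62  <- first divisor giving 1
Order = 30

30


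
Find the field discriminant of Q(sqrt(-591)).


For K = Q(sqrt(d)) with d squarefree: disc(K) = d if d = 1 mod 4, and disc(K) = 4d if d = 2 or 3 mod 4.
Here d = -591, and d mod 4 = 1.
d = 1 mod 4 (O_K = Z[(1+sqrt(d))/2]), so disc(K) = d = -591

-591


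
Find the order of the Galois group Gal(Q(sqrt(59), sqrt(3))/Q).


The 2 square roots of distinct primes are multiplicatively independent over Q,
so [K:Q] = 2^2 and Gal(K/Q) is isomorphic to (Z/2Z)^2.
|Gal| = 2^2 = 4

4


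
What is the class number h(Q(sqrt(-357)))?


K = Q(sqrt(-357)). d mod 4 = 3, so D = disc(K) = 4d = -1428
h(K) equals the number of primitive reduced positive-definite forms (a, b, c) = a*x^2 + b*x*y + c*y^2 with b^2 - 4ac = D,
where reduced means |b| <= a <= c, with b >= 0 whenever |b| = a or a = c, and primitive means gcd(a, b, c) = 1.
Reduced forces 3a^2 <= |D| = 1428, so 1 <= a <= 21; b must have the parity of D, and c = (b^2 - D)/(4a) must be an integer >= a.
Enumerate a = 1..21, b in [-a, a]:
  a=1: (1, 0, 357)  [1]
  a=2: (2, 2, 179)  [1]
  a=3: (3, 0, 119)  [1]
  a=4..5: none
  a=6: (6, 6, 61)  [1]
  a=7: (7, 0, 51)  [1]
  a=8..13: none
  a=14: (14, 14, 29)  [1]
  a=15..16: none
  a=17: (17, 0, 21)  [1]
  a=18: none
  a=19: (19, 4, 19)  [1]
  a=20..21: none
Total reduced forms: 1 + 1 + 1 + 1 + 1 + 1 + 1 + 1 = 8
h = 8

8


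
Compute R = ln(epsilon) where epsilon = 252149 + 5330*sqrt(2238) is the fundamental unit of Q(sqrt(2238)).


epsilon = 252149 + 5330*sqrt(2238)
= 504298.0000
R = ln(504298.0000)
= 13.1309

13.1309


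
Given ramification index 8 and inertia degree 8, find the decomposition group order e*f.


|D_P| = e * f
= 8 * 8
= 64

64


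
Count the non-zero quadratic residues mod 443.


For prime p, the number of non-zero quadratic residues is (p-1)/2.
= (443-1)/2
= 221

221


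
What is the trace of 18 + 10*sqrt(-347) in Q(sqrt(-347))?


Tr(a + b*sqrt(d)) = (a + b*sqrt(d)) + (a - b*sqrt(d)) = 2a
= 2 * (18)
= 36

36


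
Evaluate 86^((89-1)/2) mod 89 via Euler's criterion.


p = 89 is prime and the exponent is (p-1)/2 = 44, so by Euler's criterion 86^44 = (86/89) = +1 or -1 mod 89.
Compute by square-and-multiply:
  44 = 32 + 8 + 4 (binary 101100)
  Repeated squaring mod 89: 86^1 = 86, 86^2 = 9, 86^4 = 81, 86^8 = 64, 86^16 = 2, 86^32 = 4
  86^44 = 86^32 * 86^8 * 86^4 = 4 * 64 * 81 mod 89
    4 * 64 = 256 = 78 mod 89
    78 * 81 = 6318 = 88 mod 89
  86^44 = 88 mod 89
Result 88 = p - 1 = -1 mod 89: 86 is a quadratic non-residue mod 89. As a residue in [0, p-1] the value is 88.
86^44 mod 89 = 88

88


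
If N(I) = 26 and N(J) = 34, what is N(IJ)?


N(IJ) = N(I) * N(J)
= 26 * 34
= 884

884


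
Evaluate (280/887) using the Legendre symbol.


p = 887 is prime, so compute (280/887) with the reciprocity algorithm (Jacobi-symbol steps: pull out 2s via (2/n), flip via reciprocity, reduce):
  pull out 2: (2/887) = +1  (since 887 mod 8 = 7)
  pull out 2: (2/887) = +1  (since 887 mod 8 = 7)
  pull out 2: (2/887) = +1  (since 887 mod 8 = 7)
  reciprocity: (35/887) -> -(887/35)
  reduce: (12/35)
  pull out 2: (2/35) = -1  (since 35 mod 8 = 3)
  pull out 2: (2/35) = -1  (since 35 mod 8 = 3)
  reciprocity: (3/35) -> -(35/3)
  reduce: (2/3)
  pull out 2: (2/3) = -1  (since 3 mod 8 = 3)
  (1/3) = 1
Product of signs = -1
(280/887) = -1

-1


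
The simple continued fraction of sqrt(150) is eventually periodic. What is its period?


Run the CF algorithm for sqrt(150).
a_0 = floor(sqrt(150)) = 12; set m_0=0, q_0=1.
Recurrence: m' = q*a - m,  q' = (d - m'^2)/q,  a' = floor((a_0 + m')/q').
  step 1: m=12, q=6, a=4
  step 2: m=12, q=1, a=24
a_2 = 2*a_0 = 24, so the period closes here.
sqrt(150) = [12; 4, 24]
Period length = 2

2


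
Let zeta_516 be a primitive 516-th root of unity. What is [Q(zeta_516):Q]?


The degree equals Euler's totient phi(516).
516 = 2^2 * 3 * 43
phi(516) = 168

168


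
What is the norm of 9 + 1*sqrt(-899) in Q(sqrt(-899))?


N(a + b*sqrt(d)) = a^2 - d*b^2
= (9)^2 - (-899)*(1)^2
= 81 + 899
= 980

980


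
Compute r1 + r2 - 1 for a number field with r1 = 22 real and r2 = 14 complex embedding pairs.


By Dirichlet's unit theorem:
rank = r1 + r2 - 1
= 22 + 14 - 1
= 35

35


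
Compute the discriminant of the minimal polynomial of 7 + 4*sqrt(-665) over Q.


The element 7 + 4*sqrt(-665) has minimal polynomial:
x^2 - 14*x + 10689
Discriminant = (-14)^2 - 4*(10689)
= 196 - 42756
= -42560

-42560


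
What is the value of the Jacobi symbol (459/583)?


Compute (459/583) via quadratic reciprocity:
  reciprocity: (459/583) -> -(583/459)
  reduce: (124/459)
  pull out 2: (2/459) = -1  (since 459 mod 8 = 3)
  pull out 2: (2/459) = -1  (since 459 mod 8 = 3)
  reciprocity: (31/459) -> -(459/31)
  reduce: (25/31)
  reciprocity: (25/31) -> +(31/25)
  reduce: (6/25)
  pull out 2: (2/25) = +1  (since 25 mod 8 = 1)
  reciprocity: (3/25) -> +(25/3)
  reduce: (1/3)
  (1/3) = 1
Product of signs = 1

1


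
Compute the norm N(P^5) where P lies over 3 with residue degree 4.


N(P^a) = p^(a*f)
= 3^(5*4)
= 3^20
= 3486784401

3486784401


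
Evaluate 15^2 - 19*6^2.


x^2 - d*y^2
= 15^2 - 19*6^2
= 225 - 684
= -459

-459


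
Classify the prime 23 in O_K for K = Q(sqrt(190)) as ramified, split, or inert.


K = Q(sqrt(190)). Since d mod 4 = 2, disc(K) = 760.
Check p | disc: 760 mod 23 = 1.
p does not divide disc. Compute Legendre symbol (d/p):
6^((23-1)/2) mod 23 = 1
(d/p) = 1, so p splits: (p) = P*P' with e=1, f=1, g=2.
Therefore p is split.

split


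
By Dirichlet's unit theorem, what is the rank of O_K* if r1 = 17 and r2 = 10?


By Dirichlet's unit theorem:
rank = r1 + r2 - 1
= 17 + 10 - 1
= 26

26


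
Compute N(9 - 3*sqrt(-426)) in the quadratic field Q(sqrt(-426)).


N(a + b*sqrt(d)) = a^2 - d*b^2
= (9)^2 - (-426)*(-3)^2
= 81 + 3834
= 3915

3915


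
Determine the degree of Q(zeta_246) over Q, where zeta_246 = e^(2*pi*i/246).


The degree equals Euler's totient phi(246).
246 = 2 * 3 * 41
phi(246) = 80

80


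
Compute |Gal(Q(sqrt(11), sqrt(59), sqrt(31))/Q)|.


The 3 square roots of distinct primes are multiplicatively independent over Q,
so [K:Q] = 2^3 and Gal(K/Q) is isomorphic to (Z/2Z)^3.
|Gal| = 2^3 = 8

8


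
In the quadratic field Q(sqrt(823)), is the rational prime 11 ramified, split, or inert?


K = Q(sqrt(823)). Since d mod 4 = 3, disc(K) = 3292.
Check p | disc: 3292 mod 11 = 3.
p does not divide disc. Compute Legendre symbol (d/p):
9^((11-1)/2) mod 11 = 1
(d/p) = 1, so p splits: (p) = P*P' with e=1, f=1, g=2.
Therefore p is split.

split


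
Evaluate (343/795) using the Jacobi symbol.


Compute (343/795) via quadratic reciprocity:
  reciprocity: (343/795) -> -(795/343)
  reduce: (109/343)
  reciprocity: (109/343) -> +(343/109)
  reduce: (16/109)
  pull out 2: (2/109) = -1  (since 109 mod 8 = 5)
  pull out 2: (2/109) = -1  (since 109 mod 8 = 5)
  pull out 2: (2/109) = -1  (since 109 mod 8 = 5)
  pull out 2: (2/109) = -1  (since 109 mod 8 = 5)
  (1/109) = 1
Product of signs = -1

-1


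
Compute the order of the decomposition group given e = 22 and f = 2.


|D_P| = e * f
= 22 * 2
= 44

44


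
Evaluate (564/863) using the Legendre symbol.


p = 863 is prime, so compute (564/863) with the reciprocity algorithm (Jacobi-symbol steps: pull out 2s via (2/n), flip via reciprocity, reduce):
  pull out 2: (2/863) = +1  (since 863 mod 8 = 7)
  pull out 2: (2/863) = +1  (since 863 mod 8 = 7)
  reciprocity: (141/863) -> +(863/141)
  reduce: (17/141)
  reciprocity: (17/141) -> +(141/17)
  reduce: (5/17)
  reciprocity: (5/17) -> +(17/5)
  reduce: (2/5)
  pull out 2: (2/5) = -1  (since 5 mod 8 = 5)
  (1/5) = 1
Product of signs = -1
(564/863) = -1

-1


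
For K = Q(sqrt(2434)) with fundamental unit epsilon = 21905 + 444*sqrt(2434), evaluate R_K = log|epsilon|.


epsilon = 21905 + 444*sqrt(2434)
= 43810.0000
R = ln(43810.0000)
= 10.6876

10.6876


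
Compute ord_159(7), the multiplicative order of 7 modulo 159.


We want ord_159(7), the smallest k >= 1 with 7^k = 1 mod 159.
n = 159 = 3 * 53, phi(159) = 104; the order divides phi(n).
Divisors of 104: 1, 2, 4, 8, 13, 26, 52, 104
Repeated squaring mod 159: 7^1 = 7, 7^2 = 49, 7^4 = 16, 7^8 = 97, 7^16 = 28, 7^32 = 148, 7^64 = 121
Test divisors in increasing order:
  k=1: 7^1 = 7 mod 159
  k=2: 7^2 = 49 mod 159
  k=4: 7^4 = 16 mod 159
  k=8: 7^8 = 97 mod 159
  k=13: 7^13 = 97 * 16 * 7 = 52 mod 159
  k=26: 7^26 = 28 * 97 * 49 = 1 mod 159  <- first divisor giving 1
Order = 26

26


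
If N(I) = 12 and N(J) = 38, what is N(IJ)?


N(IJ) = N(I) * N(J)
= 12 * 38
= 456

456


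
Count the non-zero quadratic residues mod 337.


For prime p, the number of non-zero quadratic residues is (p-1)/2.
= (337-1)/2
= 168

168


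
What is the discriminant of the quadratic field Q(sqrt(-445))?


For K = Q(sqrt(d)) with d squarefree: disc(K) = d if d = 1 mod 4, and disc(K) = 4d if d = 2 or 3 mod 4.
Here d = -445, and d mod 4 = 3.
d = 3 mod 4, not 1 (O_K = Z[sqrt(d)]), so disc(K) = 4d = 4 * (-445) = -1780

-1780


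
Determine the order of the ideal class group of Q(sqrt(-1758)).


K = Q(sqrt(-1758)). d mod 4 = 2, so D = disc(K) = 4d = -7032
h(K) equals the number of primitive reduced positive-definite forms (a, b, c) = a*x^2 + b*x*y + c*y^2 with b^2 - 4ac = D,
where reduced means |b| <= a <= c, with b >= 0 whenever |b| = a or a = c, and primitive means gcd(a, b, c) = 1.
Reduced forces 3a^2 <= |D| = 7032, so 1 <= a <= 48; b must have the parity of D, and c = (b^2 - D)/(4a) must be an integer >= a.
Enumerate a = 1..48, b in [-a, a]:
  a=1: (1, 0, 1758)  [1]
  a=2: (2, 0, 879)  [1]
  a=3: (3, 0, 586)  [1]
  a=4..5: none
  a=6: (6, 0, 293)  [1]
  a=7..12: none
  a=13: (13, -12, 138), (13, 12, 138)  [2]
  a=14..18: none
  a=19: (19, -6, 93), (19, 6, 93)  [2]
  a=20..22: none
  a=23: (23, -12, 78), (23, 12, 78)  [2]
  a=24..25: none
  a=26: (26, -12, 69), (26, 12, 69)  [2]
  a=27..30: none
  a=31: (31, -6, 57), (31, 6, 57)  [2]
  a=32..37: none
  a=38: (38, -32, 53), (38, 32, 53)  [2]
  a=39: (39, -12, 46), (39, 12, 46)  [2]
  a=40: none
  a=41: (41, -26, 47), (41, 26, 47)  [2]
  a=42..48: none
Total reduced forms: 1 + 1 + 1 + 1 + 2 + 2 + 2 + 2 + 2 + 2 + 2 + 2 = 20
h = 20

20


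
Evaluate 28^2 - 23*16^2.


x^2 - d*y^2
= 28^2 - 23*16^2
= 784 - 5888
= -5104

-5104


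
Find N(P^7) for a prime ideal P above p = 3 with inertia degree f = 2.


N(P^a) = p^(a*f)
= 3^(7*2)
= 3^14
= 4782969

4782969


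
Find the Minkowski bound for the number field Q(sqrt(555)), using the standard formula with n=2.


d = 555, d mod 4 = 3, so disc(K) = 4d = 2220; |disc(K)| = 2220
Real quadratic field, so n = 2, s = r2 = 0, r1 = 2
M = (n!/n^n) * (4/pi)^s * sqrt(|disc(K)|) = (2!/2^2) * (4/pi)^0 * sqrt(2220)
= 0.5 * 1.000000 * 47.116876
= 23.5584

23.5584


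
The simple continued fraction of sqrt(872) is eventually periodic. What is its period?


Run the CF algorithm for sqrt(872).
a_0 = floor(sqrt(872)) = 29; set m_0=0, q_0=1.
Recurrence: m' = q*a - m,  q' = (d - m'^2)/q,  a' = floor((a_0 + m')/q').
  step 1: m=29, q=31, a=1
  step 2: m=2, q=28, a=1
  step 3: m=26, q=7, a=7
  step 4: m=23, q=49, a=1
  step 5: m=26, q=4, a=13
  step 6: m=26, q=49, a=1
  step 7: m=23, q=7, a=7
  step 8: m=26, q=28, a=1
  step 9: m=2, q=31, a=1
  step 10: m=29, q=1, a=58
a_10 = 2*a_0 = 58, so the period closes here.
sqrt(872) = [29; 1, 1, 7, 1, 13, 1, 7, 1, 1, 58]
Period length = 10

10


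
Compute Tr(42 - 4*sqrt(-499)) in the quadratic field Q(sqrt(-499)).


Tr(a + b*sqrt(d)) = (a + b*sqrt(d)) + (a - b*sqrt(d)) = 2a
= 2 * (42)
= 84

84


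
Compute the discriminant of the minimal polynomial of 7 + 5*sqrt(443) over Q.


The element 7 + 5*sqrt(443) has minimal polynomial:
x^2 - 14*x - 11026
Discriminant = (-14)^2 - 4*(-11026)
= 196 + 44104
= 44300

44300


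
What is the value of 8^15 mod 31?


p = 31 is prime and the exponent is (p-1)/2 = 15, so by Euler's criterion 8^15 = (8/31) = +1 or -1 mod 31.
Compute by square-and-multiply:
  15 = 8 + 4 + 2 + 1 (binary 1111)
  Repeated squaring mod 31: 8^1 = 8, 8^2 = 2, 8^4 = 4, 8^8 = 16
  8^15 = 8^8 * 8^4 * 8^2 * 8^1 = 16 * 4 * 2 * 8 mod 31
    16 * 4 = 64 = 2 mod 31
    2 * 2 = 4 = 4 mod 31
    4 * 8 = 32 = 1 mod 31
  8^15 = 1 mod 31
Result 1: 8 is a quadratic residue mod 31.
8^15 mod 31 = 1

1


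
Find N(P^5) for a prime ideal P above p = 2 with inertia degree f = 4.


N(P^a) = p^(a*f)
= 2^(5*4)
= 2^20
= 1048576

1048576


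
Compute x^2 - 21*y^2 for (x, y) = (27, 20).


x^2 - d*y^2
= 27^2 - 21*20^2
= 729 - 8400
= -7671

-7671


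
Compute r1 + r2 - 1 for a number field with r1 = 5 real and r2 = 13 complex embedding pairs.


By Dirichlet's unit theorem:
rank = r1 + r2 - 1
= 5 + 13 - 1
= 17

17


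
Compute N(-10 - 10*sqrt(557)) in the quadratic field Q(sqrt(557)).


N(a + b*sqrt(d)) = a^2 - d*b^2
= (-10)^2 - (557)*(-10)^2
= 100 - 55700
= -55600

-55600


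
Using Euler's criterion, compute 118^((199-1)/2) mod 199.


p = 199 is prime and the exponent is (p-1)/2 = 99, so by Euler's criterion 118^99 = (118/199) = +1 or -1 mod 199.
Compute by square-and-multiply:
  99 = 64 + 32 + 2 + 1 (binary 1100011)
  Repeated squaring mod 199: 118^1 = 118, 118^2 = 193, 118^4 = 36, 118^8 = 102, 118^16 = 56, 118^32 = 151, 118^64 = 115
  118^99 = 118^64 * 118^32 * 118^2 * 118^1 = 115 * 151 * 193 * 118 mod 199
    115 * 151 = 17365 = 52 mod 199
    52 * 193 = 10036 = 86 mod 199
    86 * 118 = 10148 = 198 mod 199
  118^99 = 198 mod 199
Result 198 = p - 1 = -1 mod 199: 118 is a quadratic non-residue mod 199. As a residue in [0, p-1] the value is 198.
118^99 mod 199 = 198

198


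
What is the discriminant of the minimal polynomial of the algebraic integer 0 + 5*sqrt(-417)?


The element 0 + 5*sqrt(-417) has minimal polynomial:
x^2 + 0*x + 10425
Discriminant = (0)^2 - 4*(10425)
= 0 - 41700
= -41700

-41700


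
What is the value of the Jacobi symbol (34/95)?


Compute (34/95) via quadratic reciprocity:
  pull out 2: (2/95) = +1  (since 95 mod 8 = 7)
  reciprocity: (17/95) -> +(95/17)
  reduce: (10/17)
  pull out 2: (2/17) = +1  (since 17 mod 8 = 1)
  reciprocity: (5/17) -> +(17/5)
  reduce: (2/5)
  pull out 2: (2/5) = -1  (since 5 mod 8 = 5)
  (1/5) = 1
Product of signs = -1

-1


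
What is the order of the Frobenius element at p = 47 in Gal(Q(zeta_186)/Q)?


The Frobenius at p in Gal(Q(zeta_n)/Q) = (Z/nZ)* is the class of p, so its order is ord_186(47), the smallest k >= 1 with 47^k = 1 mod 186.
n = 186 = 2 * 3 * 31, phi(186) = 60; the order divides phi(n).
Divisors of 60: 1, 2, 3, 4, 5, 6, 10, 12, 15, 20, 30, 60
Repeated squaring mod 186: 47^1 = 47, 47^2 = 163, 47^4 = 157, 47^8 = 97, 47^16 = 109, 47^32 = 163
Test divisors in increasing order:
  k=1: 47^1 = 47 mod 186
  k=2: 47^2 = 163 mod 186
  k=3: 47^3 = 163 * 47 = 35 mod 186
  k=4: 47^4 = 157 mod 186
  k=5: 47^5 = 157 * 47 = 125 mod 186
  k=6: 47^6 = 157 * 163 = 109 mod 186
  k=10: 47^10 = 97 * 163 = 1 mod 186  <- first divisor giving 1
Order = 10

10


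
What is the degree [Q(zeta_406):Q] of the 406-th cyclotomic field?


The degree equals Euler's totient phi(406).
406 = 2 * 7 * 29
phi(406) = 168

168


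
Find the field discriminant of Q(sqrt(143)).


For K = Q(sqrt(d)) with d squarefree: disc(K) = d if d = 1 mod 4, and disc(K) = 4d if d = 2 or 3 mod 4.
Here d = 143, and d mod 4 = 3.
d = 3 mod 4, not 1 (O_K = Z[sqrt(d)]), so disc(K) = 4d = 4 * (143) = 572

572


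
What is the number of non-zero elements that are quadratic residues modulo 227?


For prime p, the number of non-zero quadratic residues is (p-1)/2.
= (227-1)/2
= 113

113


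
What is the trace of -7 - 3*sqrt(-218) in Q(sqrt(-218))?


Tr(a + b*sqrt(d)) = (a + b*sqrt(d)) + (a - b*sqrt(d)) = 2a
= 2 * (-7)
= -14

-14


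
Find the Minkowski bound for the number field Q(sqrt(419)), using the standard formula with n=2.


d = 419, d mod 4 = 3, so disc(K) = 4d = 1676; |disc(K)| = 1676
Real quadratic field, so n = 2, s = r2 = 0, r1 = 2
M = (n!/n^n) * (4/pi)^s * sqrt(|disc(K)|) = (2!/2^2) * (4/pi)^0 * sqrt(1676)
= 0.5 * 1.000000 * 40.938979
= 20.4695

20.4695
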